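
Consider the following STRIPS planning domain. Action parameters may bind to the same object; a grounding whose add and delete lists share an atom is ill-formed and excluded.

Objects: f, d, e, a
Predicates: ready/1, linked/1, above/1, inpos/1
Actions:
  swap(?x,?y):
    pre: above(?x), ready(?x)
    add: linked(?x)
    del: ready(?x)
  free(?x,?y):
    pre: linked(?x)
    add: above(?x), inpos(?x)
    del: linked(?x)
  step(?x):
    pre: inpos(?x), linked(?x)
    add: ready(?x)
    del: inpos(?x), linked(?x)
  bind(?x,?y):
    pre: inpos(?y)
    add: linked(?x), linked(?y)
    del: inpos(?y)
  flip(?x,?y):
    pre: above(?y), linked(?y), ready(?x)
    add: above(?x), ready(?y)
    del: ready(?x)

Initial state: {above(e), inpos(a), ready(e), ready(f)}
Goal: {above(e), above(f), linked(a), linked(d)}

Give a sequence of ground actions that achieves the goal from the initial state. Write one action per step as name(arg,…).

1. swap(e,f)  →  {above(e), inpos(a), linked(e), ready(f)}
2. bind(d,a)  →  {above(e), linked(a), linked(d), linked(e), ready(f)}
3. flip(f,e)  →  {above(e), above(f), linked(a), linked(d), linked(e), ready(e)}

swap(e,f); bind(d,a); flip(f,e)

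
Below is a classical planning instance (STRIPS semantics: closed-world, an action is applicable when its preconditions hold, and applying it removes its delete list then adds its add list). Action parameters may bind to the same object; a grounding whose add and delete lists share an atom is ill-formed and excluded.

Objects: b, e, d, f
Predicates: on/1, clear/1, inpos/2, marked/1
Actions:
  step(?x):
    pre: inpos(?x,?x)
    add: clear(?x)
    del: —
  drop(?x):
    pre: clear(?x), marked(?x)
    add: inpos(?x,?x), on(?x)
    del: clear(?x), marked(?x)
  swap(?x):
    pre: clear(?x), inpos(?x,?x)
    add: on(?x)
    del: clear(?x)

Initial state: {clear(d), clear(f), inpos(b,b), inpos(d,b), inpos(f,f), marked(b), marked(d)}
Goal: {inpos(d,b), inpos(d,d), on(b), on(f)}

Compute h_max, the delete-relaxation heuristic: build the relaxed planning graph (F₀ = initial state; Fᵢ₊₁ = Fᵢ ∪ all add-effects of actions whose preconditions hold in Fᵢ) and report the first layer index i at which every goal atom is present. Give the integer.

2

F0 = init (7 atoms)
F1 = F0 ∪ {clear(b), inpos(d,d), on(d), on(f)}  (11 atoms)
F2 = F1 ∪ {on(b)}  (12 atoms)
goal ⊆ F2  ⇒  h_max = 2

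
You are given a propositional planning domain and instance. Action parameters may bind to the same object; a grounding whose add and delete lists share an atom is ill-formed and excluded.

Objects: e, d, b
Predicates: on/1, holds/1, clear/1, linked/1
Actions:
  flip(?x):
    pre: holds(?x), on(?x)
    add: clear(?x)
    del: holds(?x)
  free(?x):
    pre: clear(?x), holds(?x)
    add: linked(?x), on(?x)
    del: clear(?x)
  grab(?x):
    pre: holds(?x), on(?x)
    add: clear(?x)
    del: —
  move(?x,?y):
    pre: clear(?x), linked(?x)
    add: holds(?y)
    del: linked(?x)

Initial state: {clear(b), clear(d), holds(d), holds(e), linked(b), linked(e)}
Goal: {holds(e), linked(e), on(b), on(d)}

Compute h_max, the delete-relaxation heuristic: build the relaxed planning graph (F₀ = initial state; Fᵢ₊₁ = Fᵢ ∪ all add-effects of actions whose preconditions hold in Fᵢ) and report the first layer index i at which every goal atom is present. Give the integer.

2

F0 = init (6 atoms)
F1 = F0 ∪ {holds(b), linked(d), on(d)}  (9 atoms)
F2 = F1 ∪ {on(b)}  (10 atoms)
goal ⊆ F2  ⇒  h_max = 2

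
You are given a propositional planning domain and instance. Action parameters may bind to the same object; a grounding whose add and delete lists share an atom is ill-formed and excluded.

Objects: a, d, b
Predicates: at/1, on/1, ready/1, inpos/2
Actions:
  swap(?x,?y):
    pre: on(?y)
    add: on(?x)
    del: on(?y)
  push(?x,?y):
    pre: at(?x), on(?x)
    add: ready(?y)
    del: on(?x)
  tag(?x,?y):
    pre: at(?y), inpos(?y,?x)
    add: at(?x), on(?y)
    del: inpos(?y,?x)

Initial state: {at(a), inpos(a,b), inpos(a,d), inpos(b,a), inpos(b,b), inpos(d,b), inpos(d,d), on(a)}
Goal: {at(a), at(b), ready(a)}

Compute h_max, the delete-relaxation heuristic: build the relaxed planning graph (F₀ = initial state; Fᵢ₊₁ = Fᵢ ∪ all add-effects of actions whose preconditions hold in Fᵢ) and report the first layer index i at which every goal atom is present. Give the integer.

1

F0 = init (8 atoms)
F1 = F0 ∪ {at(b), at(d), on(b), on(d), ready(a), ready(b), ready(d)}  (15 atoms)
goal ⊆ F1  ⇒  h_max = 1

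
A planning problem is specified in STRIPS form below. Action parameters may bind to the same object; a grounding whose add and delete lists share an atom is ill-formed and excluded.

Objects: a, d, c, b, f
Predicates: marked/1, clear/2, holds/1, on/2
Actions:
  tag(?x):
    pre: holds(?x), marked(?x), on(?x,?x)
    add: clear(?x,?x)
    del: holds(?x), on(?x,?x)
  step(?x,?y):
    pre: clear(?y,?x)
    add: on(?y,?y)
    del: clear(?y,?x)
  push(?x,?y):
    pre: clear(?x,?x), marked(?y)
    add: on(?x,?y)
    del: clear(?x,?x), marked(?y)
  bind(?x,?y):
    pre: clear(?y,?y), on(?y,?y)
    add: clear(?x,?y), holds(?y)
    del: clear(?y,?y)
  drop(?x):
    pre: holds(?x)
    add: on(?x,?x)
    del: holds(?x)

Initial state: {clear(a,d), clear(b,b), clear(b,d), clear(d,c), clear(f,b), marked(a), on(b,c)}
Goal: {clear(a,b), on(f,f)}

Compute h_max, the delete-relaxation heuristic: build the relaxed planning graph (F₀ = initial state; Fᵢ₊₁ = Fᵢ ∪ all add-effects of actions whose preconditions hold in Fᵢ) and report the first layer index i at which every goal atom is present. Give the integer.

2

F0 = init (7 atoms)
F1 = F0 ∪ {on(a,a), on(b,a), on(b,b), on(d,d), on(f,f)}  (12 atoms)
F2 = F1 ∪ {clear(a,b), clear(c,b), clear(d,b), holds(b)}  (16 atoms)
goal ⊆ F2  ⇒  h_max = 2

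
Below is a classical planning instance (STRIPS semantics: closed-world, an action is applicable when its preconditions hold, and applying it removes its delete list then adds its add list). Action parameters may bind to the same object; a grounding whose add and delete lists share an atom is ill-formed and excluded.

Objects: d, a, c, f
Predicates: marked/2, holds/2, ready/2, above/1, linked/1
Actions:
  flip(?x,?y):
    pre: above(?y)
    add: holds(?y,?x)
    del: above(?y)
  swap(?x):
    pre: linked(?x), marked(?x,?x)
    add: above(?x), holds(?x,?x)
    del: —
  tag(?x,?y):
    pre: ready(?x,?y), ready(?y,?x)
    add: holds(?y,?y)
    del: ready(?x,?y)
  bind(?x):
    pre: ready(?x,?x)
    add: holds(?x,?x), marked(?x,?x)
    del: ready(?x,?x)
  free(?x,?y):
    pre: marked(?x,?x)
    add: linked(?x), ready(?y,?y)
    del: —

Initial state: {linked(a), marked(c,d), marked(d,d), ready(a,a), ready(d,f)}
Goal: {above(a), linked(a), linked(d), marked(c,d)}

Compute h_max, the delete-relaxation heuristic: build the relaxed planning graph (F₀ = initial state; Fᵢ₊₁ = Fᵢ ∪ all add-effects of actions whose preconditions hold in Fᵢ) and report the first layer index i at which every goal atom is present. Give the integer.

F0 = init (5 atoms)
F1 = F0 ∪ {holds(a,a), linked(d), marked(a,a), ready(c,c), ready(d,d), ready(f,f)}  (11 atoms)
F2 = F1 ∪ {above(a), above(d), holds(c,c), holds(d,d), holds(f,f), marked(c,c), marked(f,f)}  (18 atoms)
goal ⊆ F2  ⇒  h_max = 2

2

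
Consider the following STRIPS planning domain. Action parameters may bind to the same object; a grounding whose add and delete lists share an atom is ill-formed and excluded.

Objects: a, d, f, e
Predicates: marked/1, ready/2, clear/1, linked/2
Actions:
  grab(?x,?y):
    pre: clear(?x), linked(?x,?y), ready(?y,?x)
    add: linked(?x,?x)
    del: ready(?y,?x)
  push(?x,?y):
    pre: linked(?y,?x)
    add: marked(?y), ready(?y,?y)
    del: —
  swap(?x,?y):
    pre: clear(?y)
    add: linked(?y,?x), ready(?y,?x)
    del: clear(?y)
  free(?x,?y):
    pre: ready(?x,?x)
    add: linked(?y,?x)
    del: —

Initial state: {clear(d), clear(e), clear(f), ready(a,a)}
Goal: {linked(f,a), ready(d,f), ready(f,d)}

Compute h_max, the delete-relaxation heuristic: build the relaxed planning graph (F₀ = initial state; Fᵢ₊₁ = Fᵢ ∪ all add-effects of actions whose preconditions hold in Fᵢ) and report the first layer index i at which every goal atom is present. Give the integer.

1

F0 = init (4 atoms)
F1 = F0 ∪ {linked(a,a), linked(d,a), linked(d,d), linked(d,e), linked(d,f), linked(e,a), linked(e,d), linked(e,e), linked(e,f), linked(f,a), linked(f,d), linked(f,e), linked(f,f), ready(d,a), ready(d,d), ready(d,e), ready(d,f), ready(e,a), ready(e,d), ready(e,e), ready(e,f), ready(f,a), ready(f,d), ready(f,e), ready(f,f)}  (29 atoms)
goal ⊆ F1  ⇒  h_max = 1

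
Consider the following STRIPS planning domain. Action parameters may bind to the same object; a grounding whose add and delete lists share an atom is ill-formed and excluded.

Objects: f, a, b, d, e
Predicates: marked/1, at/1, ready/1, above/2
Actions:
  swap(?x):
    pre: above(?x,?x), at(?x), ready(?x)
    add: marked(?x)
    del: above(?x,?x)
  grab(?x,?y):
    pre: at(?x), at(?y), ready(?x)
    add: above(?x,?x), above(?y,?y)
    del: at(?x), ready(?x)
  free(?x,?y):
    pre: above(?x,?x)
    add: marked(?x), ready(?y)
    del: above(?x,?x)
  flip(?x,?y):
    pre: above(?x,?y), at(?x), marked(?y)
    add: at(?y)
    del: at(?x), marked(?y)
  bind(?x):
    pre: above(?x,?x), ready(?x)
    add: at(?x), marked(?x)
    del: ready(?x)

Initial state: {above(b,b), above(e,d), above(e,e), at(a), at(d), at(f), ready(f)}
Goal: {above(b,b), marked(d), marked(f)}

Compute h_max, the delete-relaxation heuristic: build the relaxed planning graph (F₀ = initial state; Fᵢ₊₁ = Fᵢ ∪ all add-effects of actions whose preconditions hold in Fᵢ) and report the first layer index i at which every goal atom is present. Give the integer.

F0 = init (7 atoms)
F1 = F0 ∪ {above(a,a), above(d,d), above(f,f), marked(b), marked(e), ready(a), ready(b), ready(d), ready(e)}  (16 atoms)
F2 = F1 ∪ {at(b), at(e), marked(a), marked(d), marked(f)}  (21 atoms)
goal ⊆ F2  ⇒  h_max = 2

2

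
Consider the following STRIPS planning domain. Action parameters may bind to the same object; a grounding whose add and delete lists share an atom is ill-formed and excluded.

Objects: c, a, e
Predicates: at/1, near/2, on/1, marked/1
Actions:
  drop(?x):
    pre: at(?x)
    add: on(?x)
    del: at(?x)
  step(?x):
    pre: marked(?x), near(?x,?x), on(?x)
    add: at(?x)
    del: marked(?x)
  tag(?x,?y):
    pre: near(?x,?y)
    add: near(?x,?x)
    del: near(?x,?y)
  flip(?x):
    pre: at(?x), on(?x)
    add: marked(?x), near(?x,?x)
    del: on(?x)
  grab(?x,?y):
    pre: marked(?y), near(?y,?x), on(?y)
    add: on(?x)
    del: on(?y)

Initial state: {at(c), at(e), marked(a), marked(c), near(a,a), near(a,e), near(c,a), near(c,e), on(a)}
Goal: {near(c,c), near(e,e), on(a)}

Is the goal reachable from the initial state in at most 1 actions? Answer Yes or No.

No

1. drop(c)  →  {at(e), marked(a), marked(c), near(a,a), near(a,e), near(c,a), near(c,e), on(a), on(c)}
2. tag(c,a)  →  {at(e), marked(a), marked(c), near(a,a), near(a,e), near(c,c), near(c,e), on(a), on(c)}
3. grab(e,c)  →  {at(e), marked(a), marked(c), near(a,a), near(a,e), near(c,c), near(c,e), on(a), on(e)}
4. flip(e)  →  {at(e), marked(a), marked(c), marked(e), near(a,a), near(a,e), near(c,c), near(c,e), near(e,e), on(a)}
optimal plan length = 4; 4 > 1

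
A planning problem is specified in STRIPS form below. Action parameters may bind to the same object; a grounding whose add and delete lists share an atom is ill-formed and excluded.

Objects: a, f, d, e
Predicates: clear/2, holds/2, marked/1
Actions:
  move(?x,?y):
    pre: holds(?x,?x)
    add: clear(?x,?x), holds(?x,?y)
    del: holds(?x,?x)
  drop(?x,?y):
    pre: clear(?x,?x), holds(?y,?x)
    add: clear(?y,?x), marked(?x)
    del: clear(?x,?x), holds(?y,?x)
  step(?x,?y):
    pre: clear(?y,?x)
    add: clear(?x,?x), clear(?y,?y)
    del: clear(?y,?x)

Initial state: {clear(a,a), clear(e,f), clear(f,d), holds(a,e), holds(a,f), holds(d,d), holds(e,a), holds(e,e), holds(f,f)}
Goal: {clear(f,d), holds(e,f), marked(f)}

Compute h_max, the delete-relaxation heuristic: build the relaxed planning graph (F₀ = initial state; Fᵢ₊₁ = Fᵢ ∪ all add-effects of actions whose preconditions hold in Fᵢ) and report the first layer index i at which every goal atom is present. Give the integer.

2

F0 = init (9 atoms)
F1 = F0 ∪ {clear(d,d), clear(e,a), clear(e,e), clear(f,f), holds(d,a), holds(d,e), holds(d,f), holds(e,d), holds(e,f), holds(f,a), holds(f,d), holds(f,e), marked(a)}  (22 atoms)
F2 = F1 ∪ {clear(a,e), clear(a,f), clear(d,a), clear(d,e), clear(d,f), clear(e,d), clear(f,a), clear(f,e), marked(d), marked(e), marked(f)}  (33 atoms)
goal ⊆ F2  ⇒  h_max = 2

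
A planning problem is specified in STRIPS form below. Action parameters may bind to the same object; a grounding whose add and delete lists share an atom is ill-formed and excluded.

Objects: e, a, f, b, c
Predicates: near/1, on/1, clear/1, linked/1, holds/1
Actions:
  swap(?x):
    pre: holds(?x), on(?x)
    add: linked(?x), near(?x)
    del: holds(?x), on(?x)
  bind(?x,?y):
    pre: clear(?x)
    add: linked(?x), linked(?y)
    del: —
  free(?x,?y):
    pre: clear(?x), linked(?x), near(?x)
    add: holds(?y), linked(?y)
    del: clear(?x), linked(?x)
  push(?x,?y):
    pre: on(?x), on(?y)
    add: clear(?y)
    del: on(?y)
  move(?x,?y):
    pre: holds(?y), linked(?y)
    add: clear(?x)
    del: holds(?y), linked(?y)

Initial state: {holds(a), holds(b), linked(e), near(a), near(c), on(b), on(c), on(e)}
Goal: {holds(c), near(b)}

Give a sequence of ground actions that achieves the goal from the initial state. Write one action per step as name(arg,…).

1. swap(b)  →  {holds(a), linked(b), linked(e), near(a), near(b), near(c), on(c), on(e)}
2. push(e,e)  →  {clear(e), holds(a), linked(b), linked(e), near(a), near(b), near(c), on(c)}
3. bind(e,a)  →  {clear(e), holds(a), linked(a), linked(b), linked(e), near(a), near(b), near(c), on(c)}
4. move(b,a)  →  {clear(b), clear(e), linked(b), linked(e), near(a), near(b), near(c), on(c)}
5. free(b,c)  →  {clear(e), holds(c), linked(c), linked(e), near(a), near(b), near(c), on(c)}

swap(b); push(e,e); bind(e,a); move(b,a); free(b,c)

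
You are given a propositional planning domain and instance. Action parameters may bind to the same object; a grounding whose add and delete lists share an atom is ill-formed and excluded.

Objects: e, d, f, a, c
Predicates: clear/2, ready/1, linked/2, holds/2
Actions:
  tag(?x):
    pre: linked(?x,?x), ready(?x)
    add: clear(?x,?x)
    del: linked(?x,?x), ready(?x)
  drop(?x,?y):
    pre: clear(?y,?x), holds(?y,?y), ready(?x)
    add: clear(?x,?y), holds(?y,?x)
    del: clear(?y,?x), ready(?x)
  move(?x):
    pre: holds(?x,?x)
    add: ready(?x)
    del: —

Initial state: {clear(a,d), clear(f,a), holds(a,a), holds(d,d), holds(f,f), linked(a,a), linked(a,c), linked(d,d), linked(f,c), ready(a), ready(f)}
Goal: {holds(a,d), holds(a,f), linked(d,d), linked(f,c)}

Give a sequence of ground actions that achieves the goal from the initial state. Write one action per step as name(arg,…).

1. drop(a,f)  →  {clear(a,d), clear(a,f), holds(a,a), holds(d,d), holds(f,a), holds(f,f), linked(a,a), linked(a,c), linked(d,d), linked(f,c), ready(f)}
2. drop(f,a)  →  {clear(a,d), clear(f,a), holds(a,a), holds(a,f), holds(d,d), holds(f,a), holds(f,f), linked(a,a), linked(a,c), linked(d,d), linked(f,c)}
3. move(d)  →  {clear(a,d), clear(f,a), holds(a,a), holds(a,f), holds(d,d), holds(f,a), holds(f,f), linked(a,a), linked(a,c), linked(d,d), linked(f,c), ready(d)}
4. drop(d,a)  →  {clear(d,a), clear(f,a), holds(a,a), holds(a,d), holds(a,f), holds(d,d), holds(f,a), holds(f,f), linked(a,a), linked(a,c), linked(d,d), linked(f,c)}

drop(a,f); drop(f,a); move(d); drop(d,a)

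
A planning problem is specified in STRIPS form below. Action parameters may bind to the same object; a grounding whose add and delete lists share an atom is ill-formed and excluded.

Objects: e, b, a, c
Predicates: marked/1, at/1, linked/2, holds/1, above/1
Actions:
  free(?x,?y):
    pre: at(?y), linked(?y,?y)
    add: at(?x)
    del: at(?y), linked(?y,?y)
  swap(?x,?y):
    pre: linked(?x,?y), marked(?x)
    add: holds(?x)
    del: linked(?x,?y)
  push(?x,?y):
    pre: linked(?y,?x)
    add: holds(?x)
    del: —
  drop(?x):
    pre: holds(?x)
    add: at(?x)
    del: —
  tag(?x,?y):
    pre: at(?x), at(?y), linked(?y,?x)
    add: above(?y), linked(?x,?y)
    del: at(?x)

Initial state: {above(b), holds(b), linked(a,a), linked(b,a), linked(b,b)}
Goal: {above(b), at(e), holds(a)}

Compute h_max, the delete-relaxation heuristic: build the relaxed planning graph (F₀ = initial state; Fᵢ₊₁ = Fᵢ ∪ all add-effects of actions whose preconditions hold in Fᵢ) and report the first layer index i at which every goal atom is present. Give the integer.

2

F0 = init (5 atoms)
F1 = F0 ∪ {at(b), holds(a)}  (7 atoms)
F2 = F1 ∪ {at(a), at(c), at(e)}  (10 atoms)
goal ⊆ F2  ⇒  h_max = 2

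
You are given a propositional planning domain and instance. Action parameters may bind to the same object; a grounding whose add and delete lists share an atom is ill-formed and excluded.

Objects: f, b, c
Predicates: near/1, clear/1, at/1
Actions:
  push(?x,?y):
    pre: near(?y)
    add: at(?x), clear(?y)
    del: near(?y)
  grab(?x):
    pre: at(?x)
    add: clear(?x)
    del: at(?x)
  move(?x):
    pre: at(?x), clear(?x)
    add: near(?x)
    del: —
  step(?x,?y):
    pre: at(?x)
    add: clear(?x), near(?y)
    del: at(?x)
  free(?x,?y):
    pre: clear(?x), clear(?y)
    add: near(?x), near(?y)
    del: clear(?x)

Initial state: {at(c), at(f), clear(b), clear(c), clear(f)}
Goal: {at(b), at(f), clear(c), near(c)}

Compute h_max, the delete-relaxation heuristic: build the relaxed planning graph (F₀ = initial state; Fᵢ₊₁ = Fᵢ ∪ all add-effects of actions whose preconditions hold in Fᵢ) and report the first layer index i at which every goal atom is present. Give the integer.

2

F0 = init (5 atoms)
F1 = F0 ∪ {near(b), near(c), near(f)}  (8 atoms)
F2 = F1 ∪ {at(b)}  (9 atoms)
goal ⊆ F2  ⇒  h_max = 2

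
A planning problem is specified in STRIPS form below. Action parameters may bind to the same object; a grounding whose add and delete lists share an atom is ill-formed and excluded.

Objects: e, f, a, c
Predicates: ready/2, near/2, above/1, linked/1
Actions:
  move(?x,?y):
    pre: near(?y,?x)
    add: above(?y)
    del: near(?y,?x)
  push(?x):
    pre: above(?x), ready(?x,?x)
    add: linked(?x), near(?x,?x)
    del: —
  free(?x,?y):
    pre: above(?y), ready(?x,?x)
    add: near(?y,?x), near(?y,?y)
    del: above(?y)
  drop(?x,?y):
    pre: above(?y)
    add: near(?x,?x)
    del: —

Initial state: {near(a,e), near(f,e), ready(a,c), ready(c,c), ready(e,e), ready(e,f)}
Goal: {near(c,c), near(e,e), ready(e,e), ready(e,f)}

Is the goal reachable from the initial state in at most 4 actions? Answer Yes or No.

1. move(e,f)  →  {above(f), near(a,e), ready(a,c), ready(c,c), ready(e,e), ready(e,f)}
2. drop(e,f)  →  {above(f), near(a,e), near(e,e), ready(a,c), ready(c,c), ready(e,e), ready(e,f)}
3. drop(c,f)  →  {above(f), near(a,e), near(c,c), near(e,e), ready(a,c), ready(c,c), ready(e,e), ready(e,f)}
optimal plan length = 3; 3 ≤ 4

Yes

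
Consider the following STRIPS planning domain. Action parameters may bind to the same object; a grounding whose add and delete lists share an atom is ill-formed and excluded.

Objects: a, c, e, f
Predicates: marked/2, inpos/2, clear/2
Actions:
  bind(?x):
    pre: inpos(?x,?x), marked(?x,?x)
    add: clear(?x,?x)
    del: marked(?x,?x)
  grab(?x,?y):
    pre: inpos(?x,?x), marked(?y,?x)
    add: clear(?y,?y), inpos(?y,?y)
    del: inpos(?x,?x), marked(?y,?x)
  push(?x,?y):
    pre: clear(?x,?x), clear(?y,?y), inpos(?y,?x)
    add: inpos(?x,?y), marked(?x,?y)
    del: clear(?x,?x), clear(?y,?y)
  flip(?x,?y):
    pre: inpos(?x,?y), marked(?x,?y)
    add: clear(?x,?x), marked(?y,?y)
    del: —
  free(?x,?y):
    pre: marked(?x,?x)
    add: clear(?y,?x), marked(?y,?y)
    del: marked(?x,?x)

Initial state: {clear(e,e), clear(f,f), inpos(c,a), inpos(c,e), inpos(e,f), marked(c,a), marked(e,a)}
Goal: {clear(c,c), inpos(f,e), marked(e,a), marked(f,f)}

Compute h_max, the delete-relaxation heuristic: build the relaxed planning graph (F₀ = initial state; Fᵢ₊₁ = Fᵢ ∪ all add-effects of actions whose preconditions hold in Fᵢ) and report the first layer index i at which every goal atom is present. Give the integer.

F0 = init (7 atoms)
F1 = F0 ∪ {clear(c,c), inpos(f,e), marked(a,a), marked(f,e)}  (11 atoms)
F2 = F1 ∪ {clear(c,a), clear(e,a), clear(f,a), inpos(e,c), marked(c,c), marked(e,c), marked(e,e), marked(e,f), marked(f,f)}  (20 atoms)
goal ⊆ F2  ⇒  h_max = 2

2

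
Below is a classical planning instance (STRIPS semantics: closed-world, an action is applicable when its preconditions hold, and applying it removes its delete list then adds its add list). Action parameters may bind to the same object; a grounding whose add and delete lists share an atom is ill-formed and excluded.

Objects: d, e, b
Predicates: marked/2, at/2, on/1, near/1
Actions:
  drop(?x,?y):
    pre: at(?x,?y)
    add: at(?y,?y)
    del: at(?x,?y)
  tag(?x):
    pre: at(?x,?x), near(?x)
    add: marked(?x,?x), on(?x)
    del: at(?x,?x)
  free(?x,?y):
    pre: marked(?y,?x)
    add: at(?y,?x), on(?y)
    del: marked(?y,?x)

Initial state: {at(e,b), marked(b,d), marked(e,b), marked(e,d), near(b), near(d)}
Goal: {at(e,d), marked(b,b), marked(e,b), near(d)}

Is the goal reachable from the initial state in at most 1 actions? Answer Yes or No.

No

1. drop(e,b)  →  {at(b,b), marked(b,d), marked(e,b), marked(e,d), near(b), near(d)}
2. tag(b)  →  {marked(b,b), marked(b,d), marked(e,b), marked(e,d), near(b), near(d), on(b)}
3. free(d,e)  →  {at(e,d), marked(b,b), marked(b,d), marked(e,b), near(b), near(d), on(b), on(e)}
optimal plan length = 3; 3 > 1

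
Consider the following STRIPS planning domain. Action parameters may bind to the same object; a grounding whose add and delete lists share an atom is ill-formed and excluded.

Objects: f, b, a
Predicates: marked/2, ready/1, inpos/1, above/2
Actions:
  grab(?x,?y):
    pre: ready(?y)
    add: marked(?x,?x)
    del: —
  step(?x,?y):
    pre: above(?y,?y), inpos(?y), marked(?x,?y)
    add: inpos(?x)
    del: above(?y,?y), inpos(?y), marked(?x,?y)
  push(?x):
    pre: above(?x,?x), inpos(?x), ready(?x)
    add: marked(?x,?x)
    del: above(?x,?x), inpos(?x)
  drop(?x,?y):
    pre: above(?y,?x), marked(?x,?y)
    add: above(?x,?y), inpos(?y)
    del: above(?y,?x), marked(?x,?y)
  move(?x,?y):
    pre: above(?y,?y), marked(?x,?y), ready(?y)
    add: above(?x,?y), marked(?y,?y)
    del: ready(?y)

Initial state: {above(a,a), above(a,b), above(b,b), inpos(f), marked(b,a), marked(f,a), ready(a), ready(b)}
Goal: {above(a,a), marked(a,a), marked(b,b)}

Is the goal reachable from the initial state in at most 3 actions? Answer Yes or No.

Yes

1. grab(b,b)  →  {above(a,a), above(a,b), above(b,b), inpos(f), marked(b,a), marked(b,b), marked(f,a), ready(a), ready(b)}
2. grab(a,b)  →  {above(a,a), above(a,b), above(b,b), inpos(f), marked(a,a), marked(b,a), marked(b,b), marked(f,a), ready(a), ready(b)}
optimal plan length = 2; 2 ≤ 3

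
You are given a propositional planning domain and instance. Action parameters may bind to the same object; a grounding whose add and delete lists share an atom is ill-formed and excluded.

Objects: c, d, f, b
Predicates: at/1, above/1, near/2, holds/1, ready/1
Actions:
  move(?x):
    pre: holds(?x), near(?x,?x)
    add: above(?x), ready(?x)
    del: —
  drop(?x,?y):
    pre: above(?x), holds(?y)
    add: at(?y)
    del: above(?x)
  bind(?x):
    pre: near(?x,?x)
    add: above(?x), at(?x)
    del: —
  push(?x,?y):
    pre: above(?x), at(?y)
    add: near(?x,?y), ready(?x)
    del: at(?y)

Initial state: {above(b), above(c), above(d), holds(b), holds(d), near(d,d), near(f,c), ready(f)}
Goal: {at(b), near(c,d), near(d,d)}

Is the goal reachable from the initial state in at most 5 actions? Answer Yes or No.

Yes

1. drop(d,d)  →  {above(b), above(c), at(d), holds(b), holds(d), near(d,d), near(f,c), ready(f)}
2. drop(b,b)  →  {above(c), at(b), at(d), holds(b), holds(d), near(d,d), near(f,c), ready(f)}
3. push(c,d)  →  {above(c), at(b), holds(b), holds(d), near(c,d), near(d,d), near(f,c), ready(c), ready(f)}
optimal plan length = 3; 3 ≤ 5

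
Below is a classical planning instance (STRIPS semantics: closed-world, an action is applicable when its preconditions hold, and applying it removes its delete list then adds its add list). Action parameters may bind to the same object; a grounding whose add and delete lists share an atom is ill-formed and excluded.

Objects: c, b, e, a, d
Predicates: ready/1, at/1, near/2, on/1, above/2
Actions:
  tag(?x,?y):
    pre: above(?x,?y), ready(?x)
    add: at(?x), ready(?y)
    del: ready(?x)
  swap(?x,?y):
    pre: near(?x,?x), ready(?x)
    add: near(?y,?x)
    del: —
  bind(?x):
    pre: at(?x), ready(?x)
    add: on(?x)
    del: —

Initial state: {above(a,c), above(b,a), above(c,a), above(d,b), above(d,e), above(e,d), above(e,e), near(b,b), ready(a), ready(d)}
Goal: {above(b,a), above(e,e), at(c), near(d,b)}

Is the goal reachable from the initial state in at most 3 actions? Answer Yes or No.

No

1. tag(a,c)  →  {above(a,c), above(b,a), above(c,a), above(d,b), above(d,e), above(e,d), above(e,e), at(a), near(b,b), ready(c), ready(d)}
2. tag(c,a)  →  {above(a,c), above(b,a), above(c,a), above(d,b), above(d,e), above(e,d), above(e,e), at(a), at(c), near(b,b), ready(a), ready(d)}
3. tag(d,b)  →  {above(a,c), above(b,a), above(c,a), above(d,b), above(d,e), above(e,d), above(e,e), at(a), at(c), at(d), near(b,b), ready(a), ready(b)}
4. swap(b,d)  →  {above(a,c), above(b,a), above(c,a), above(d,b), above(d,e), above(e,d), above(e,e), at(a), at(c), at(d), near(b,b), near(d,b), ready(a), ready(b)}
optimal plan length = 4; 4 > 3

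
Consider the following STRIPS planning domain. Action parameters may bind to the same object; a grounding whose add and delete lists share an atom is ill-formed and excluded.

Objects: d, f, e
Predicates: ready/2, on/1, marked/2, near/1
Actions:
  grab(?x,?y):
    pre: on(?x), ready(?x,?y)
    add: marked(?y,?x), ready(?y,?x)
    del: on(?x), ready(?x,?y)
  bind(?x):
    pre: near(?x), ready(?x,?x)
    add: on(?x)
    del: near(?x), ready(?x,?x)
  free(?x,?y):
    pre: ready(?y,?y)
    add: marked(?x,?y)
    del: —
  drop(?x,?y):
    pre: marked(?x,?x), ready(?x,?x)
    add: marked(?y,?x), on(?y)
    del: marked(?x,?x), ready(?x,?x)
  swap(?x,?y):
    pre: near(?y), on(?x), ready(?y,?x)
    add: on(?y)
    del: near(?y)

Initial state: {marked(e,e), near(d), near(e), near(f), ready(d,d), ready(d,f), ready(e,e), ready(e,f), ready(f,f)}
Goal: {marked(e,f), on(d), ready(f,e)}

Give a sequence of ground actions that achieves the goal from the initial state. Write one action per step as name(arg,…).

bind(d); bind(e); grab(e,f); free(e,f)

1. bind(d)  →  {marked(e,e), near(e), near(f), on(d), ready(d,f), ready(e,e), ready(e,f), ready(f,f)}
2. bind(e)  →  {marked(e,e), near(f), on(d), on(e), ready(d,f), ready(e,f), ready(f,f)}
3. grab(e,f)  →  {marked(e,e), marked(f,e), near(f), on(d), ready(d,f), ready(f,e), ready(f,f)}
4. free(e,f)  →  {marked(e,e), marked(e,f), marked(f,e), near(f), on(d), ready(d,f), ready(f,e), ready(f,f)}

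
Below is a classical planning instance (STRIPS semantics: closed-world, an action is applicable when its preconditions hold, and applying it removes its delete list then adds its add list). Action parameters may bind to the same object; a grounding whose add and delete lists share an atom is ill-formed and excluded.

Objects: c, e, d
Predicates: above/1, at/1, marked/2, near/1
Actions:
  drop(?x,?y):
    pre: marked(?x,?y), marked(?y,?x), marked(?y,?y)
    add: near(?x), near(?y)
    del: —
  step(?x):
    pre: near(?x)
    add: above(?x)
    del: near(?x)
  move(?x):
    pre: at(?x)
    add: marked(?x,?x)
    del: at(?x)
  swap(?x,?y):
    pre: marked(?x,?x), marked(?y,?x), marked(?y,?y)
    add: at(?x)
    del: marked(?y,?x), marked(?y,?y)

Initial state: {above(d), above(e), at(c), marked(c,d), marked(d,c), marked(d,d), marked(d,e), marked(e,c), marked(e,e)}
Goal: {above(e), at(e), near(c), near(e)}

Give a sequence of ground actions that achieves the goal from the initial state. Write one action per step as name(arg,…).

1. drop(c,d)  →  {above(d), above(e), at(c), marked(c,d), marked(d,c), marked(d,d), marked(d,e), marked(e,c), marked(e,e), near(c), near(d)}
2. drop(e,e)  →  {above(d), above(e), at(c), marked(c,d), marked(d,c), marked(d,d), marked(d,e), marked(e,c), marked(e,e), near(c), near(d), near(e)}
3. swap(e,e)  →  {above(d), above(e), at(c), at(e), marked(c,d), marked(d,c), marked(d,d), marked(d,e), marked(e,c), near(c), near(d), near(e)}

drop(c,d); drop(e,e); swap(e,e)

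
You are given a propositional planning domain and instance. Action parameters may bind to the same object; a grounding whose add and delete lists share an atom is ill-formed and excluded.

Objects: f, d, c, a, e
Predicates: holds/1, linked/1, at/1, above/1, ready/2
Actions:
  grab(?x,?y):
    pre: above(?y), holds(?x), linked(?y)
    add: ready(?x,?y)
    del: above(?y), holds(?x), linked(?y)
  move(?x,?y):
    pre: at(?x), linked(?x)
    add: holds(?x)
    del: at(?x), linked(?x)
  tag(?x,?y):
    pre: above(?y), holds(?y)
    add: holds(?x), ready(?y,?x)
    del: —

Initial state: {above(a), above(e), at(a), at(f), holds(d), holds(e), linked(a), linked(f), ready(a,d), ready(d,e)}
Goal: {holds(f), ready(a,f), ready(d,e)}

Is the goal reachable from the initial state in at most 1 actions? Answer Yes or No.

1. move(a,f)  →  {above(a), above(e), at(f), holds(a), holds(d), holds(e), linked(f), ready(a,d), ready(d,e)}
2. tag(f,a)  →  {above(a), above(e), at(f), holds(a), holds(d), holds(e), holds(f), linked(f), ready(a,d), ready(a,f), ready(d,e)}
optimal plan length = 2; 2 > 1

No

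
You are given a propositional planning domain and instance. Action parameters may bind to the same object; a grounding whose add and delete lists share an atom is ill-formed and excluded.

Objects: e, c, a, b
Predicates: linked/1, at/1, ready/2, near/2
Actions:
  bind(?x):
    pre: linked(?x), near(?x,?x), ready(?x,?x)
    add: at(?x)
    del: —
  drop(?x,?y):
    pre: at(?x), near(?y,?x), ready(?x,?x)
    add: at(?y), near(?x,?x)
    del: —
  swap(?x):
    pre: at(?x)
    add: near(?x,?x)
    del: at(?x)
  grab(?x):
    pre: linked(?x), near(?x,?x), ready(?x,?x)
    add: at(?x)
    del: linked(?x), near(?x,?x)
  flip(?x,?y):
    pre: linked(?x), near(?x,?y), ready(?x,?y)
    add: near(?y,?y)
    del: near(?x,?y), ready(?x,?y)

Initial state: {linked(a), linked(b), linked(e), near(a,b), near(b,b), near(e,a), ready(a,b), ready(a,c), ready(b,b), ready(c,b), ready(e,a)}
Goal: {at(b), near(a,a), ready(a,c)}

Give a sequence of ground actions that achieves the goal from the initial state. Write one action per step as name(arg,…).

bind(b); flip(e,a)

1. bind(b)  →  {at(b), linked(a), linked(b), linked(e), near(a,b), near(b,b), near(e,a), ready(a,b), ready(a,c), ready(b,b), ready(c,b), ready(e,a)}
2. flip(e,a)  →  {at(b), linked(a), linked(b), linked(e), near(a,a), near(a,b), near(b,b), ready(a,b), ready(a,c), ready(b,b), ready(c,b)}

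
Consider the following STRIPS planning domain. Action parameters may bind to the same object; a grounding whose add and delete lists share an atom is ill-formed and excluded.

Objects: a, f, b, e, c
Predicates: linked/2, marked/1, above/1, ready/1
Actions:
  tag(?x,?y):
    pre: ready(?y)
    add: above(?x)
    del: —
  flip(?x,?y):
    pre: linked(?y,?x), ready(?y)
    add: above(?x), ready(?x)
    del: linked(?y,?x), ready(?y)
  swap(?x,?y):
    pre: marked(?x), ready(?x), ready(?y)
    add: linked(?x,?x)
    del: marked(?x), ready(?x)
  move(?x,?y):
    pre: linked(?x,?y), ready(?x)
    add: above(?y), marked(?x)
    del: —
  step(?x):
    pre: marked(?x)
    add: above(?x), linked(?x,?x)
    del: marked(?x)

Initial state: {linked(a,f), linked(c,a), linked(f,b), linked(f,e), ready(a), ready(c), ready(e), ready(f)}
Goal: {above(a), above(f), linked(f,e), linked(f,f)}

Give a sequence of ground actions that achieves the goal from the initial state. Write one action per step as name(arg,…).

tag(a,a); move(f,b); step(f)

1. tag(a,a)  →  {above(a), linked(a,f), linked(c,a), linked(f,b), linked(f,e), ready(a), ready(c), ready(e), ready(f)}
2. move(f,b)  →  {above(a), above(b), linked(a,f), linked(c,a), linked(f,b), linked(f,e), marked(f), ready(a), ready(c), ready(e), ready(f)}
3. step(f)  →  {above(a), above(b), above(f), linked(a,f), linked(c,a), linked(f,b), linked(f,e), linked(f,f), ready(a), ready(c), ready(e), ready(f)}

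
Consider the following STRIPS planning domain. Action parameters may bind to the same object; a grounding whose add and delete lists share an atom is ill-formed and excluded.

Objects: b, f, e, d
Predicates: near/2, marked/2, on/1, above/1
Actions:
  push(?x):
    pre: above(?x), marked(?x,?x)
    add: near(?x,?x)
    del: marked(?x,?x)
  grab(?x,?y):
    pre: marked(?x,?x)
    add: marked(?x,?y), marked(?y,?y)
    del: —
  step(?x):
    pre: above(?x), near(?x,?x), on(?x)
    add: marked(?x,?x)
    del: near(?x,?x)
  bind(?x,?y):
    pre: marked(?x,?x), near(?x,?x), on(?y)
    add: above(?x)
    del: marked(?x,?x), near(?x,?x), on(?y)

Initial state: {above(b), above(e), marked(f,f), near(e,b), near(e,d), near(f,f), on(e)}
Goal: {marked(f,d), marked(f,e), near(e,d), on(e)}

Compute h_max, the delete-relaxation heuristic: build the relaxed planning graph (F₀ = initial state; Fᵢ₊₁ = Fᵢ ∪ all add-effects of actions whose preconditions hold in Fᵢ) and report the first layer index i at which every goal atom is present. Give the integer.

F0 = init (7 atoms)
F1 = F0 ∪ {above(f), marked(b,b), marked(d,d), marked(e,e), marked(f,b), marked(f,d), marked(f,e)}  (14 atoms)
goal ⊆ F1  ⇒  h_max = 1

1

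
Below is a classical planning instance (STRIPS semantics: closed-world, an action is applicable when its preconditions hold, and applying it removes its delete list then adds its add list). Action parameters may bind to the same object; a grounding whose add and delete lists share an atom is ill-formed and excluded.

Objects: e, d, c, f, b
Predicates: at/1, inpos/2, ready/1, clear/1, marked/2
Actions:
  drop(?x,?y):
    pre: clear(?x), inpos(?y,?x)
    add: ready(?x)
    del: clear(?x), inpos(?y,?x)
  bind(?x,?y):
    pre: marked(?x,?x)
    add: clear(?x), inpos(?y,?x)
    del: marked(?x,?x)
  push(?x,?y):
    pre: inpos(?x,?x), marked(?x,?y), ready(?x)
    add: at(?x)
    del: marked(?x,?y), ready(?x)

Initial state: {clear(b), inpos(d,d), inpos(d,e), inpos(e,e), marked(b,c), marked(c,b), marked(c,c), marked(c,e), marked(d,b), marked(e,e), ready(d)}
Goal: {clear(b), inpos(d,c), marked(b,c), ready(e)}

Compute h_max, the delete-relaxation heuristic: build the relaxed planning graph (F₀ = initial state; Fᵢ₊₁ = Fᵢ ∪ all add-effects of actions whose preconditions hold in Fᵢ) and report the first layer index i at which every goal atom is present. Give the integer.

F0 = init (11 atoms)
F1 = F0 ∪ {at(d), clear(c), clear(e), inpos(b,c), inpos(b,e), inpos(c,c), inpos(c,e), inpos(d,c), inpos(e,c), inpos(f,c), inpos(f,e)}  (22 atoms)
F2 = F1 ∪ {ready(c), ready(e)}  (24 atoms)
goal ⊆ F2  ⇒  h_max = 2

2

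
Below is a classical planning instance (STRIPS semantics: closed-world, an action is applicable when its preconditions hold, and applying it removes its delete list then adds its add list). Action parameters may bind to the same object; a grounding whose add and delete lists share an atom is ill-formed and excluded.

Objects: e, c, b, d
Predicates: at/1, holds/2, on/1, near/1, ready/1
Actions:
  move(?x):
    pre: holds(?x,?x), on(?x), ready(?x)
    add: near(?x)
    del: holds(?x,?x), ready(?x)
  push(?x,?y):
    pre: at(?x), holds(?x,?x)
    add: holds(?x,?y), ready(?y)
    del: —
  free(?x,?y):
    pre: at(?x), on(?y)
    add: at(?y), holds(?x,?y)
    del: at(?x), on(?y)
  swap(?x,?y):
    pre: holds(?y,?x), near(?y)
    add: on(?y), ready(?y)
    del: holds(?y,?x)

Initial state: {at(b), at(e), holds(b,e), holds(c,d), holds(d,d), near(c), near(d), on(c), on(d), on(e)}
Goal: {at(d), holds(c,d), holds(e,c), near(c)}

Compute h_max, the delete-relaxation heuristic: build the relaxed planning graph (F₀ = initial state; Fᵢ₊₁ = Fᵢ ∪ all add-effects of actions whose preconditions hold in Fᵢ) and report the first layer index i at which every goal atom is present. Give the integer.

1

F0 = init (10 atoms)
F1 = F0 ∪ {at(c), at(d), holds(b,c), holds(b,d), holds(e,c), holds(e,d), ready(c), ready(d)}  (18 atoms)
goal ⊆ F1  ⇒  h_max = 1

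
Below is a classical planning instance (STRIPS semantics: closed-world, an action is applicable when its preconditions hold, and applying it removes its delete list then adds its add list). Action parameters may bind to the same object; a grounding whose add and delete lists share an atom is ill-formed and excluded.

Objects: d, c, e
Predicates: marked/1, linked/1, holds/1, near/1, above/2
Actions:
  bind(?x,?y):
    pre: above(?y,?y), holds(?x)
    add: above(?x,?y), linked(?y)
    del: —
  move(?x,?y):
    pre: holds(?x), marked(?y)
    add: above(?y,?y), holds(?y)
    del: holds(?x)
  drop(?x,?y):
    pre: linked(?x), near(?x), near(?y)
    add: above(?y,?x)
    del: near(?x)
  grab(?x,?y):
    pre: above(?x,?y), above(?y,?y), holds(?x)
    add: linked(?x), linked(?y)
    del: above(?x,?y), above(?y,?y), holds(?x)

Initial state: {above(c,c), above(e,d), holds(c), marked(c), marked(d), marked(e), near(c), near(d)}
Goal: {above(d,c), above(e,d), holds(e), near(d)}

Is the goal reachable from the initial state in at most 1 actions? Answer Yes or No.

No

1. bind(c,c)  →  {above(c,c), above(e,d), holds(c), linked(c), marked(c), marked(d), marked(e), near(c), near(d)}
2. move(c,e)  →  {above(c,c), above(e,d), above(e,e), holds(e), linked(c), marked(c), marked(d), marked(e), near(c), near(d)}
3. drop(c,d)  →  {above(c,c), above(d,c), above(e,d), above(e,e), holds(e), linked(c), marked(c), marked(d), marked(e), near(d)}
optimal plan length = 3; 3 > 1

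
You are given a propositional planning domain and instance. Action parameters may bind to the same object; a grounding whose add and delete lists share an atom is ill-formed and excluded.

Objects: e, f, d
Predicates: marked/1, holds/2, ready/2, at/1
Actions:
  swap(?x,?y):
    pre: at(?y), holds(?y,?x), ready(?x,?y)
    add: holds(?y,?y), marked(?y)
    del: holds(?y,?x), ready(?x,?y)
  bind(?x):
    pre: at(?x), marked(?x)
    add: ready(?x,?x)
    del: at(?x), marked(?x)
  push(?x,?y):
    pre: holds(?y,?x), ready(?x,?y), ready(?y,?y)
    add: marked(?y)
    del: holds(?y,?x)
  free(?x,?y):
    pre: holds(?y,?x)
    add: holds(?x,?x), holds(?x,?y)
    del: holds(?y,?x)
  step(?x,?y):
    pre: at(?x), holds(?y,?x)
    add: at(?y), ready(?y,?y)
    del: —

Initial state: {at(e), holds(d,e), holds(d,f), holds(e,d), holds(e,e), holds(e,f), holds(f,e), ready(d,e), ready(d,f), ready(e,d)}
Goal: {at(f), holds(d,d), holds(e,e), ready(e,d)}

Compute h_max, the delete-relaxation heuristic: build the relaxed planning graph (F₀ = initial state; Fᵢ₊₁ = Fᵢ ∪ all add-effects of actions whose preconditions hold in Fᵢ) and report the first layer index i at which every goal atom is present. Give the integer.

1

F0 = init (10 atoms)
F1 = F0 ∪ {at(d), at(f), holds(d,d), holds(f,d), holds(f,f), marked(e), ready(d,d), ready(e,e), ready(f,f)}  (19 atoms)
goal ⊆ F1  ⇒  h_max = 1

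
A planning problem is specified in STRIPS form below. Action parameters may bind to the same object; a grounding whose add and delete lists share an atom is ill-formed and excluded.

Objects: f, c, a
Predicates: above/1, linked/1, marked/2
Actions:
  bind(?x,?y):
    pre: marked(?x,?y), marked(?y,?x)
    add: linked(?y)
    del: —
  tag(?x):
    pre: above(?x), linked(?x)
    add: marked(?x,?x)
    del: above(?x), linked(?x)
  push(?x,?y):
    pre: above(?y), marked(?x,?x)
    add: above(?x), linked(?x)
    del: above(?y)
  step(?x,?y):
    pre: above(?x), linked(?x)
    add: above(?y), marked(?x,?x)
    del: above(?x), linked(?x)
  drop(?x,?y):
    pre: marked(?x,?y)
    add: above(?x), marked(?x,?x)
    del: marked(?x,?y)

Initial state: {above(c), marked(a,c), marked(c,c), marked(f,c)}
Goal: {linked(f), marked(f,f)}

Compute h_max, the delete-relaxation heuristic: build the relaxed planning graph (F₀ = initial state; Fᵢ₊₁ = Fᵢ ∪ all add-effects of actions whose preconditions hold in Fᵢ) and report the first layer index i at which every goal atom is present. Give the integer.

2

F0 = init (4 atoms)
F1 = F0 ∪ {above(a), above(f), linked(c), marked(a,a), marked(f,f)}  (9 atoms)
F2 = F1 ∪ {linked(a), linked(f)}  (11 atoms)
goal ⊆ F2  ⇒  h_max = 2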